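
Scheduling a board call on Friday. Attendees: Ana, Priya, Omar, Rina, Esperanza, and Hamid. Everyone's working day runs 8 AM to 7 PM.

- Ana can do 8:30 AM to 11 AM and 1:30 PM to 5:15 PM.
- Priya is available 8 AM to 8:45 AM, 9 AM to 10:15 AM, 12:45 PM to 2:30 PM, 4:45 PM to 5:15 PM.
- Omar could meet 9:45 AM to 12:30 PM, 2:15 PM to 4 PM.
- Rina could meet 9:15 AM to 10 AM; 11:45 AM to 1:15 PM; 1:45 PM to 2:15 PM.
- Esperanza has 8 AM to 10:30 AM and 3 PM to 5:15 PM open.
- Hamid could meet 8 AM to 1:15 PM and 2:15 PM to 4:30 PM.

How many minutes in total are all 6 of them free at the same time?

Ana ∩ Priya: 08:30-08:45, 09:00-10:15, 13:30-14:30, 16:45-17:15.
Ana ∩ Priya ∩ Omar: 09:45-10:15, 14:15-14:30.
Ana ∩ Priya ∩ Omar ∩ Rina: 09:45-10:00.
Ana ∩ Priya ∩ Omar ∩ Rina ∩ Esperanza: 09:45-10:00.
Ana ∩ Priya ∩ Omar ∩ Rina ∩ Esperanza ∩ Hamid: 09:45-10:00.
That's a single block of 15 minutes.

15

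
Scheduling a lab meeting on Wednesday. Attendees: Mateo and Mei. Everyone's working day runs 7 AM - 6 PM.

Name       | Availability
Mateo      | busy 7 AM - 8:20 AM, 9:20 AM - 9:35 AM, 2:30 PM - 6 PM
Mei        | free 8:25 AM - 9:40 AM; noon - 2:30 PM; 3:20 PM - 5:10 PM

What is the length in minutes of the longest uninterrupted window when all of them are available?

Mateo free: 08:20-09:20, 09:35-14:30 (invert busy blocks within the working day).
Mei free: 08:25-09:40, 12:00-14:30, 15:20-17:10.
Mateo ∩ Mei: 08:25-09:20, 09:35-09:40, 12:00-14:30.
Those are the intersection windows.
The longest is 12:00-14:30 at 150 minutes.

150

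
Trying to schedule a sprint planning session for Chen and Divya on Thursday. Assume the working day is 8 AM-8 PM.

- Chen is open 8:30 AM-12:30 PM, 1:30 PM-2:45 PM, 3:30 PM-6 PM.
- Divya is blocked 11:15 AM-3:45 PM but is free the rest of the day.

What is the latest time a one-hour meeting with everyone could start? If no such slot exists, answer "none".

Chen free: 08:30-12:30, 13:30-14:45, 15:30-18:00.
Divya free: 08:00-11:15, 15:45-20:00 (invert busy blocks within the working day).
Chen ∩ Divya: 08:30-11:15, 15:45-18:00.
The last common window of at least 60 minutes is 15:45-18:00; a 60-minute meeting can start as late as 17:00 and still end by 18:00.

17:00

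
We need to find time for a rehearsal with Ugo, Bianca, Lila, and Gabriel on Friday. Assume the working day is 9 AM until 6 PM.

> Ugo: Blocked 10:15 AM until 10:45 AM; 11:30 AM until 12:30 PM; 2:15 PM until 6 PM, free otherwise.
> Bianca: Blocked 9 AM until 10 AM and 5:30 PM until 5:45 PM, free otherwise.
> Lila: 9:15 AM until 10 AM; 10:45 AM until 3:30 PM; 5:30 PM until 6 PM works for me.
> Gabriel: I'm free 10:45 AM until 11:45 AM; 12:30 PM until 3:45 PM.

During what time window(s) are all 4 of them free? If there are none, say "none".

Ugo free: 09:00-10:15, 10:45-11:30, 12:30-14:15 (invert busy blocks within the working day).
Bianca free: 10:00-17:30, 17:45-18:00 (invert busy blocks within the working day).
Lila free: 09:15-10:00, 10:45-15:30, 17:30-18:00.
Gabriel free: 10:45-11:45, 12:30-15:45.
Ugo ∩ Bianca: 10:00-10:15, 10:45-11:30, 12:30-14:15.
Ugo ∩ Bianca ∩ Lila: 10:45-11:30, 12:30-14:15.
Ugo ∩ Bianca ∩ Lila ∩ Gabriel: 10:45-11:30, 12:30-14:15.

10:45-11:30, 12:30-14:15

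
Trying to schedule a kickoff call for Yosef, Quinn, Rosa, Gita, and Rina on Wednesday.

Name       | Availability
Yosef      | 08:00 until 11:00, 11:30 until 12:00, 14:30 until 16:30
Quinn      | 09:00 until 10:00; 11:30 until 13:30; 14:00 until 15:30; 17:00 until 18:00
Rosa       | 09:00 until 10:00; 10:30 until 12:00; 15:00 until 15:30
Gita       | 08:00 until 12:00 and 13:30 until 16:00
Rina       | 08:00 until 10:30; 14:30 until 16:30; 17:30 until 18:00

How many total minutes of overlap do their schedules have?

Yosef ∩ Quinn: 09:00-10:00, 11:30-12:00, 14:30-15:30.
Yosef ∩ Quinn ∩ Rosa: 09:00-10:00, 11:30-12:00, 15:00-15:30.
Yosef ∩ Quinn ∩ Rosa ∩ Gita: 09:00-10:00, 11:30-12:00, 15:00-15:30.
Yosef ∩ Quinn ∩ Rosa ∩ Gita ∩ Rina: 09:00-10:00, 15:00-15:30.
So the common availability across everyone is 09:00-10:00, 15:00-15:30.
Summing the common windows: 60 + 30 = 90 minutes.

90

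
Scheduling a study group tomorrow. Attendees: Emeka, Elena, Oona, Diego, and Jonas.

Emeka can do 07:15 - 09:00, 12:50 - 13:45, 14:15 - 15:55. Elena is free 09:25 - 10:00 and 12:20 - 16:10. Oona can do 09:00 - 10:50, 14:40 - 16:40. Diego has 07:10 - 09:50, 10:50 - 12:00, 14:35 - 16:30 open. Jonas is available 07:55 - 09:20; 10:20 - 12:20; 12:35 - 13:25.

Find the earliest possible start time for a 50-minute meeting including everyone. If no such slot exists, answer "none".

none

Emeka ∩ Elena: 12:50-13:45, 14:15-15:55.
Emeka ∩ Elena ∩ Oona: 14:40-15:55.
Emeka ∩ Elena ∩ Oona ∩ Diego: 14:40-15:55.
Emeka ∩ Elena ∩ Oona ∩ Diego ∩ Jonas: ∅.
There is no time when everyone is free.
No common window is at least 50 minutes long.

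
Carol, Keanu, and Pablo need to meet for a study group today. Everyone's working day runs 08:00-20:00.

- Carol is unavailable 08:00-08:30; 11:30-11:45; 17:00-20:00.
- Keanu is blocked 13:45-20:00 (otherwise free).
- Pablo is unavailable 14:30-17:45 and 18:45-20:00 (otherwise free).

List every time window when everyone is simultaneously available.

08:30-11:30, 11:45-13:45

Carol free: 08:30-11:30, 11:45-17:00 (invert busy blocks within the working day).
Keanu free: 08:00-13:45 (invert busy blocks within the working day).
Pablo free: 08:00-14:30, 17:45-18:45 (invert busy blocks within the working day).
Carol ∩ Keanu: 08:30-11:30, 11:45-13:45.
Carol ∩ Keanu ∩ Pablo: 08:30-11:30, 11:45-13:45.
Those are the intersection windows.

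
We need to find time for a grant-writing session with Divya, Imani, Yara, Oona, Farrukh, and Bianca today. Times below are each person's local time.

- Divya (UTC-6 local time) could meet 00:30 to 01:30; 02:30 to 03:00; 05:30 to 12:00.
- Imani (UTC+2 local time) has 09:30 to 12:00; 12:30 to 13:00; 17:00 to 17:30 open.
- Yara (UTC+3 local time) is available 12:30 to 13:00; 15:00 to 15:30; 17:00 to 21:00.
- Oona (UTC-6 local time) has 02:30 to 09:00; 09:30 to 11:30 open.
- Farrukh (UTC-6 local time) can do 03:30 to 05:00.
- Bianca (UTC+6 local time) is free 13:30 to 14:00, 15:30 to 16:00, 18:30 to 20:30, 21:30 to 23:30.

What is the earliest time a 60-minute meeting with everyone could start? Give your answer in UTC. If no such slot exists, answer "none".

none

Divya in UTC: 06:30-07:30, 08:30-09:00, 11:30-18:00 (add 6h to convert from UTC-6).
Imani in UTC: 07:30-10:00, 10:30-11:00, 15:00-15:30 (subtract 2h to convert from UTC+2).
Yara in UTC: 09:30-10:00, 12:00-12:30, 14:00-18:00 (subtract 3h to convert from UTC+3).
Oona in UTC: 08:30-15:00, 15:30-17:30 (add 6h to convert from UTC-6).
Farrukh in UTC: 09:30-11:00 (add 6h to convert from UTC-6).
Bianca in UTC: 07:30-08:00, 09:30-10:00, 12:30-14:30, 15:30-17:30 (subtract 6h to convert from UTC+6).
Divya ∩ Imani: 08:30-09:00, 15:00-15:30.
Divya ∩ Imani ∩ Yara: 15:00-15:30.
Divya ∩ Imani ∩ Yara ∩ Oona: ∅.
Divya ∩ Imani ∩ Yara ∩ Oona ∩ Farrukh: ∅.
Divya ∩ Imani ∩ Yara ∩ Oona ∩ Farrukh ∩ Bianca: ∅.
There is no time when everyone is free.
No common window is at least 60 minutes long.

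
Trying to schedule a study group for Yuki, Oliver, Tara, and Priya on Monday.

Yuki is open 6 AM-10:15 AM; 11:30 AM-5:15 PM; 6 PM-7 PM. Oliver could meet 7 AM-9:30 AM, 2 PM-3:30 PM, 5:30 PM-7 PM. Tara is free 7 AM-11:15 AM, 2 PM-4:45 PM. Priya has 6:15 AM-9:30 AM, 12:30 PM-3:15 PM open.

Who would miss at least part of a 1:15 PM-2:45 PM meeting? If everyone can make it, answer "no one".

Yuki: free for 13:15-14:45. Oliver: not fully free for 13:15-14:45. Tara: not fully free for 13:15-14:45. Priya: free for 13:15-14:45.

Oliver, Tara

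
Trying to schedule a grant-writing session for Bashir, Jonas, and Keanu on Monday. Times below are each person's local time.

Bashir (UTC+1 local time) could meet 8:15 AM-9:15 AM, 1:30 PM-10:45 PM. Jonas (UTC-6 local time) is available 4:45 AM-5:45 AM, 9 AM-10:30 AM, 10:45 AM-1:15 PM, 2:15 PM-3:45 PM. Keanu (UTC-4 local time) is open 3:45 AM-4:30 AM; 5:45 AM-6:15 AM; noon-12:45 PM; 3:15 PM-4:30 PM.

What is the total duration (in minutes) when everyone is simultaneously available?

45

Bashir in UTC: 07:15-08:15, 12:30-21:45 (subtract 1h to convert from UTC+1).
Jonas in UTC: 10:45-11:45, 15:00-16:30, 16:45-19:15, 20:15-21:45 (add 6h to convert from UTC-6).
Keanu in UTC: 07:45-08:30, 09:45-10:15, 16:00-16:45, 19:15-20:30 (add 4h to convert from UTC-4).
Bashir ∩ Jonas: 15:00-16:30, 16:45-19:15, 20:15-21:45.
Bashir ∩ Jonas ∩ Keanu: 16:00-16:30, 20:15-20:30.
Summing the common windows: 30 + 15 = 45 minutes.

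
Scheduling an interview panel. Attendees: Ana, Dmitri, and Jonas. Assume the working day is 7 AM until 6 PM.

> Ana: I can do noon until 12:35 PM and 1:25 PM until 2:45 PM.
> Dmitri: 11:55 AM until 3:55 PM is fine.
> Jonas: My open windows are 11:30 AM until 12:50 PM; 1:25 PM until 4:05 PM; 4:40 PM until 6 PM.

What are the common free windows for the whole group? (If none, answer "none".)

Ana ∩ Dmitri: 12:00-12:35, 13:25-14:45.
Ana ∩ Dmitri ∩ Jonas: 12:00-12:35, 13:25-14:45.
Those are the intersection windows.

12:00-12:35, 13:25-14:45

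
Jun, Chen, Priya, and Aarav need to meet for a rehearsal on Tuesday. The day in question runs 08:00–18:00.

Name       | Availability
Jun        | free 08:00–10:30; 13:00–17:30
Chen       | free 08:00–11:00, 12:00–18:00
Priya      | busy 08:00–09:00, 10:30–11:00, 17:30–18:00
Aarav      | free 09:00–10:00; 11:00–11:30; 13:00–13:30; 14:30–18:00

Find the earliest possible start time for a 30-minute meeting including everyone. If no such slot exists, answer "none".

Jun free: 08:00-10:30, 13:00-17:30.
Chen free: 08:00-11:00, 12:00-18:00.
Priya free: 09:00-10:30, 11:00-17:30 (invert busy blocks within the working day).
Aarav free: 09:00-10:00, 11:00-11:30, 13:00-13:30, 14:30-18:00.
Jun ∩ Chen: 08:00-10:30, 13:00-17:30.
Jun ∩ Chen ∩ Priya: 09:00-10:30, 13:00-17:30.
Jun ∩ Chen ∩ Priya ∩ Aarav: 09:00-10:00, 13:00-13:30, 14:30-17:30.
The first common window of at least 30 minutes is 09:00-10:00, so the earliest start is 09:00.

09:00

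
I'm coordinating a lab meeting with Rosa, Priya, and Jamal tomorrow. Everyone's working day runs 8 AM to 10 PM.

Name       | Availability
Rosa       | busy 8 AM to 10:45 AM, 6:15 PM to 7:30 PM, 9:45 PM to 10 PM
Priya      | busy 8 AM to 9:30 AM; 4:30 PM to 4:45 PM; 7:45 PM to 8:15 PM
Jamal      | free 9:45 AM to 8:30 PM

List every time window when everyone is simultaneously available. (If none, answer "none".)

Rosa free: 10:45-18:15, 19:30-21:45 (invert busy blocks within the working day).
Priya free: 09:30-16:30, 16:45-19:45, 20:15-22:00 (invert busy blocks within the working day).
Jamal free: 09:45-20:30.
Rosa ∩ Priya: 10:45-16:30, 16:45-18:15, 19:30-19:45, 20:15-21:45.
Rosa ∩ Priya ∩ Jamal: 10:45-16:30, 16:45-18:15, 19:30-19:45, 20:15-20:30.

10:45-16:30, 16:45-18:15, 19:30-19:45, 20:15-20:30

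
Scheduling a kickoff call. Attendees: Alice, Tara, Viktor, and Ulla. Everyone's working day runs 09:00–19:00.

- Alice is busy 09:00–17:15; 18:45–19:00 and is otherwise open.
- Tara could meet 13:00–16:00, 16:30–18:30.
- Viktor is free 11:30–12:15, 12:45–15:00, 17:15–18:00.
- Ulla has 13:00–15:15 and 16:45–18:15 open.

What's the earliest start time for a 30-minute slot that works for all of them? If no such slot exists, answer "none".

17:15

Alice free: 17:15-18:45 (invert busy blocks within the working day).
Tara free: 13:00-16:00, 16:30-18:30.
Viktor free: 11:30-12:15, 12:45-15:00, 17:15-18:00.
Ulla free: 13:00-15:15, 16:45-18:15.
Alice ∩ Tara: 17:15-18:30.
Alice ∩ Tara ∩ Viktor: 17:15-18:00.
Alice ∩ Tara ∩ Viktor ∩ Ulla: 17:15-18:00.
The first common window of at least 30 minutes is 17:15-18:00, so the earliest start is 17:15.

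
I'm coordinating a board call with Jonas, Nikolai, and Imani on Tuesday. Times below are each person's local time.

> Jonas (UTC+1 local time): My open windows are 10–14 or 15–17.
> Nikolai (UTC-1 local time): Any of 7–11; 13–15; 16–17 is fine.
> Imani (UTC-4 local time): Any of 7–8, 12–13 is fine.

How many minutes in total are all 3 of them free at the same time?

Jonas in UTC: 09:00-13:00, 14:00-16:00 (subtract 1h to convert from UTC+1).
Nikolai in UTC: 08:00-12:00, 14:00-16:00, 17:00-18:00 (add 1h to convert from UTC-1).
Imani in UTC: 11:00-12:00, 16:00-17:00 (add 4h to convert from UTC-4).
Jonas ∩ Nikolai: 09:00-12:00, 14:00-16:00.
Jonas ∩ Nikolai ∩ Imani: 11:00-12:00.
That's a single block of 60 minutes.

60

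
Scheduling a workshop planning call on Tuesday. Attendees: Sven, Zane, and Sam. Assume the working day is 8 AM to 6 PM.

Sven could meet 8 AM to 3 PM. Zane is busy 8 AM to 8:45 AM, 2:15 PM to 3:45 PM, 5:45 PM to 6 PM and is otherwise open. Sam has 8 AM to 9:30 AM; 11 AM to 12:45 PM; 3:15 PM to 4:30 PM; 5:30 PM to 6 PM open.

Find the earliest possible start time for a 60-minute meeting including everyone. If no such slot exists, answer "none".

11:00

Sven free: 08:00-15:00.
Zane free: 08:45-14:15, 15:45-17:45 (invert busy blocks within the working day).
Sam free: 08:00-09:30, 11:00-12:45, 15:15-16:30, 17:30-18:00.
Sven ∩ Zane: 08:45-14:15.
Sven ∩ Zane ∩ Sam: 08:45-09:30, 11:00-12:45.
Those are the intersection windows.
The first common window of at least 60 minutes is 11:00-12:45, so the earliest start is 11:00.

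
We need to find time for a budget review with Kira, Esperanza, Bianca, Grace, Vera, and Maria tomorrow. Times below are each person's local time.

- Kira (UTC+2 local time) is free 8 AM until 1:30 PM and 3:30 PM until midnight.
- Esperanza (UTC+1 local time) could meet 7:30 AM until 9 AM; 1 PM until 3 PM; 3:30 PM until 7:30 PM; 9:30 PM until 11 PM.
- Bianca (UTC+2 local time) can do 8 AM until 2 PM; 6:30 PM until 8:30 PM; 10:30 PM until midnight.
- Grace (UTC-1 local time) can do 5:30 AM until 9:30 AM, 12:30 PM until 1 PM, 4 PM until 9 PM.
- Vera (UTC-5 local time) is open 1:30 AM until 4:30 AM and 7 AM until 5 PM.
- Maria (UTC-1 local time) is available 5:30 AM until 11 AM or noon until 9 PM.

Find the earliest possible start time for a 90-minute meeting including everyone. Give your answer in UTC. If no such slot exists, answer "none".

06:30

Kira in UTC: 06:00-11:30, 13:30-22:00 (subtract 2h to convert from UTC+2).
Esperanza in UTC: 06:30-08:00, 12:00-14:00, 14:30-18:30, 20:30-22:00 (subtract 1h to convert from UTC+1).
Bianca in UTC: 06:00-12:00, 16:30-18:30, 20:30-22:00 (subtract 2h to convert from UTC+2).
Grace in UTC: 06:30-10:30, 13:30-14:00, 17:00-22:00 (add 1h to convert from UTC-1).
Vera in UTC: 06:30-09:30, 12:00-22:00 (add 5h to convert from UTC-5).
Maria in UTC: 06:30-12:00, 13:00-22:00 (add 1h to convert from UTC-1).
Kira ∩ Esperanza: 06:30-08:00, 13:30-14:00, 14:30-18:30, 20:30-22:00.
Kira ∩ Esperanza ∩ Bianca: 06:30-08:00, 16:30-18:30, 20:30-22:00.
Kira ∩ Esperanza ∩ Bianca ∩ Grace: 06:30-08:00, 17:00-18:30, 20:30-22:00.
Kira ∩ Esperanza ∩ Bianca ∩ Grace ∩ Vera: 06:30-08:00, 17:00-18:30, 20:30-22:00.
Kira ∩ Esperanza ∩ Bianca ∩ Grace ∩ Vera ∩ Maria: 06:30-08:00, 17:00-18:30, 20:30-22:00.
The first common window of at least 90 minutes is 06:30-08:00, so the earliest start is 06:30.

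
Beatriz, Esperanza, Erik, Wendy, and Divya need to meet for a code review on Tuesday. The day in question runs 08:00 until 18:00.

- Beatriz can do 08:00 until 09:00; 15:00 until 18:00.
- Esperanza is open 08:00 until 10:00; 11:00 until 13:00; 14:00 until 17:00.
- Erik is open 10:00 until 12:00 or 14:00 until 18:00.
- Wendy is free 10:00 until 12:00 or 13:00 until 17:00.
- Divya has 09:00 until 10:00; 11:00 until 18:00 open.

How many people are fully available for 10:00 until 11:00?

2

Erik and Wendy can make the full 10:00-11:00 slot — that's 2.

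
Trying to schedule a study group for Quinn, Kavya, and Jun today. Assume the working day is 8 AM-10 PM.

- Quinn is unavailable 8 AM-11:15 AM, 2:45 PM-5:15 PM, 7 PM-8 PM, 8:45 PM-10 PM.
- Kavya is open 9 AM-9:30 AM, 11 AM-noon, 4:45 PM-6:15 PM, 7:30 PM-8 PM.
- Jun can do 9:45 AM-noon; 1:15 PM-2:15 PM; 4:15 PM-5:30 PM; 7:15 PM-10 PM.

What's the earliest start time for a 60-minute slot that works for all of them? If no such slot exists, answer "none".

none

Quinn free: 11:15-14:45, 17:15-19:00, 20:00-20:45 (invert busy blocks within the working day).
Kavya free: 09:00-09:30, 11:00-12:00, 16:45-18:15, 19:30-20:00.
Jun free: 09:45-12:00, 13:15-14:15, 16:15-17:30, 19:15-22:00.
Quinn ∩ Kavya: 11:15-12:00, 17:15-18:15.
Quinn ∩ Kavya ∩ Jun: 11:15-12:00, 17:15-17:30.
Those are the intersection windows.
No common window is at least 60 minutes long.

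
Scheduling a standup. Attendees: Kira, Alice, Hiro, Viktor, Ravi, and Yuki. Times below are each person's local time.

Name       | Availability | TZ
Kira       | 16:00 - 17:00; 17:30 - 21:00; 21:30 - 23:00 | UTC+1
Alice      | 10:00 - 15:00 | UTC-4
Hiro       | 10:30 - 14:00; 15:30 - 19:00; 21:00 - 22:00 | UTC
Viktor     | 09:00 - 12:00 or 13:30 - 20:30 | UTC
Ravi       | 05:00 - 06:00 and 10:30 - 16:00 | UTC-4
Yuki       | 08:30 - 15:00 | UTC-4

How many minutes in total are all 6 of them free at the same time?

Kira in UTC: 15:00-16:00, 16:30-20:00, 20:30-22:00 (subtract 1h to convert from UTC+1).
Alice in UTC: 14:00-19:00 (add 4h to convert from UTC-4).
Hiro in UTC: 10:30-14:00, 15:30-19:00, 21:00-22:00.
Viktor in UTC: 09:00-12:00, 13:30-20:30.
Ravi in UTC: 09:00-10:00, 14:30-20:00 (add 4h to convert from UTC-4).
Yuki in UTC: 12:30-19:00 (add 4h to convert from UTC-4).
Kira ∩ Alice: 15:00-16:00, 16:30-19:00.
Kira ∩ Alice ∩ Hiro: 15:30-16:00, 16:30-19:00.
Kira ∩ Alice ∩ Hiro ∩ Viktor: 15:30-16:00, 16:30-19:00.
Kira ∩ Alice ∩ Hiro ∩ Viktor ∩ Ravi: 15:30-16:00, 16:30-19:00.
Kira ∩ Alice ∩ Hiro ∩ Viktor ∩ Ravi ∩ Yuki: 15:30-16:00, 16:30-19:00.
Those are the intersection windows.
Summing the common windows: 30 + 150 = 180 minutes.

180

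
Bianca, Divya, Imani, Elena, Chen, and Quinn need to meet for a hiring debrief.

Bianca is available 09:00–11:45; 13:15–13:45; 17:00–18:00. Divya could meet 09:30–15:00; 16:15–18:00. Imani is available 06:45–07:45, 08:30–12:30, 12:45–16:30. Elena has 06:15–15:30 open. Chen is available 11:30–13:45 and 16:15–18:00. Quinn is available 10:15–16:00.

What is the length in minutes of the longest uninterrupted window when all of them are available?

Bianca ∩ Divya: 09:30-11:45, 13:15-13:45, 17:00-18:00.
Bianca ∩ Divya ∩ Imani: 09:30-11:45, 13:15-13:45.
Bianca ∩ Divya ∩ Imani ∩ Elena: 09:30-11:45, 13:15-13:45.
Bianca ∩ Divya ∩ Imani ∩ Elena ∩ Chen: 11:30-11:45, 13:15-13:45.
Bianca ∩ Divya ∩ Imani ∩ Elena ∩ Chen ∩ Quinn: 11:30-11:45, 13:15-13:45.
The longest is 13:15-13:45 at 30 minutes.

30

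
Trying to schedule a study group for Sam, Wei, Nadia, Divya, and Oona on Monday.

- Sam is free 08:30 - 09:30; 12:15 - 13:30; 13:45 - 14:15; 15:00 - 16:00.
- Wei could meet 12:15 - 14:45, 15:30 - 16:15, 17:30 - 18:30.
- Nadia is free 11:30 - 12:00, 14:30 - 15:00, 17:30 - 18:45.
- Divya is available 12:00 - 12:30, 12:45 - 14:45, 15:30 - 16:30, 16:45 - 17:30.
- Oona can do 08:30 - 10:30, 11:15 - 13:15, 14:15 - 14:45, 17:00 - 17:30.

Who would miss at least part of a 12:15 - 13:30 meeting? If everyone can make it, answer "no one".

Sam: free for 12:15-13:30. Wei: free for 12:15-13:30. Nadia: not fully free for 12:15-13:30. Divya: not fully free for 12:15-13:30. Oona: not fully free for 12:15-13:30.

Divya, Nadia, Oona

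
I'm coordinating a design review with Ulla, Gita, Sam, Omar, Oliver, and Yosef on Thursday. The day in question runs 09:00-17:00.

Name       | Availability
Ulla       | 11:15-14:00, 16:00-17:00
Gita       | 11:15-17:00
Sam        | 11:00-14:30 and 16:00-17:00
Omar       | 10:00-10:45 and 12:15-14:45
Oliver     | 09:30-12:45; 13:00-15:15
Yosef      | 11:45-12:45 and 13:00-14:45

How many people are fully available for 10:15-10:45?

2

Omar and Oliver can make the full 10:15-10:45 slot — that's 2.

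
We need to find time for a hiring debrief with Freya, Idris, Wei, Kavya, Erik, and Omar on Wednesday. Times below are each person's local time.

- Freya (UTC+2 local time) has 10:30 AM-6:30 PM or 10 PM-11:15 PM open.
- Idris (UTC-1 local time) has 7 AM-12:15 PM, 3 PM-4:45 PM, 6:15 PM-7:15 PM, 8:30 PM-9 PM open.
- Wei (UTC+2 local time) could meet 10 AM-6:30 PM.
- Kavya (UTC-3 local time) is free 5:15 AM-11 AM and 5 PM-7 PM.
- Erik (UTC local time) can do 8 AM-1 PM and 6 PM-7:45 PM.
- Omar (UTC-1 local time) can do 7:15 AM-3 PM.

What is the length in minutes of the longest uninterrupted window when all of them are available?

270

Freya in UTC: 08:30-16:30, 20:00-21:15 (subtract 2h to convert from UTC+2).
Idris in UTC: 08:00-13:15, 16:00-17:45, 19:15-20:15, 21:30-22:00 (add 1h to convert from UTC-1).
Wei in UTC: 08:00-16:30 (subtract 2h to convert from UTC+2).
Kavya in UTC: 08:15-14:00, 20:00-22:00 (add 3h to convert from UTC-3).
Erik in UTC: 08:00-13:00, 18:00-19:45.
Omar in UTC: 08:15-16:00 (add 1h to convert from UTC-1).
Freya ∩ Idris: 08:30-13:15, 16:00-16:30, 20:00-20:15.
Freya ∩ Idris ∩ Wei: 08:30-13:15, 16:00-16:30.
Freya ∩ Idris ∩ Wei ∩ Kavya: 08:30-13:15.
Freya ∩ Idris ∩ Wei ∩ Kavya ∩ Erik: 08:30-13:00.
Freya ∩ Idris ∩ Wei ∩ Kavya ∩ Erik ∩ Omar: 08:30-13:00.
Those are the intersection windows.
The longest is 08:30-13:00 at 270 minutes.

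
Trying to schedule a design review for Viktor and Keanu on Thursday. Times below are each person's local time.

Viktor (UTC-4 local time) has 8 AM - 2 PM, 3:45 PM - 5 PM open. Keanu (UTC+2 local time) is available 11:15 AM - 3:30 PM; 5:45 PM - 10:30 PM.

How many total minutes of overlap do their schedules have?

Viktor in UTC: 12:00-18:00, 19:45-21:00 (add 4h to convert from UTC-4).
Keanu in UTC: 09:15-13:30, 15:45-20:30 (subtract 2h to convert from UTC+2).
Viktor ∩ Keanu: 12:00-13:30, 15:45-18:00, 19:45-20:30.
Summing the common windows: 90 + 135 + 45 = 270 minutes.

270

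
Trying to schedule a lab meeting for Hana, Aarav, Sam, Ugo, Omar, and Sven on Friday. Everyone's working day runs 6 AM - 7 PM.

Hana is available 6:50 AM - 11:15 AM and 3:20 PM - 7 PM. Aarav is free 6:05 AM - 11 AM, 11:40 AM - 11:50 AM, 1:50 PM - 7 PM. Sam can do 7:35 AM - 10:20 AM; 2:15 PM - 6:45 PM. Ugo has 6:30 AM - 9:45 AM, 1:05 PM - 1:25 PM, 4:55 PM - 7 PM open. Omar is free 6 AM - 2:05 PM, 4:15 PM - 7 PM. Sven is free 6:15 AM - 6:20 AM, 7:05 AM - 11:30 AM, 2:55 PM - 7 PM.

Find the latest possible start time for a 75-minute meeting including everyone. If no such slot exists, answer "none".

17:30

Hana ∩ Aarav: 06:50-11:00, 15:20-19:00.
Hana ∩ Aarav ∩ Sam: 07:35-10:20, 15:20-18:45.
Hana ∩ Aarav ∩ Sam ∩ Ugo: 07:35-09:45, 16:55-18:45.
Hana ∩ Aarav ∩ Sam ∩ Ugo ∩ Omar: 07:35-09:45, 16:55-18:45.
Hana ∩ Aarav ∩ Sam ∩ Ugo ∩ Omar ∩ Sven: 07:35-09:45, 16:55-18:45.
The last common window of at least 75 minutes is 16:55-18:45; a 75-minute meeting can start as late as 17:30 and still end by 18:45.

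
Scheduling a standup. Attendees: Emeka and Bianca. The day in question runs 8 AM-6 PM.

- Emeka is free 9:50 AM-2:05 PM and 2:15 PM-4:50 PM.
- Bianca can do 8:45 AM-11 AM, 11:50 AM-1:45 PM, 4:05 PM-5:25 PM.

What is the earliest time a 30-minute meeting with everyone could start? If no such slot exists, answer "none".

Emeka ∩ Bianca: 09:50-11:00, 11:50-13:45, 16:05-16:50.
The first common window of at least 30 minutes is 09:50-11:00, so the earliest start is 09:50.

09:50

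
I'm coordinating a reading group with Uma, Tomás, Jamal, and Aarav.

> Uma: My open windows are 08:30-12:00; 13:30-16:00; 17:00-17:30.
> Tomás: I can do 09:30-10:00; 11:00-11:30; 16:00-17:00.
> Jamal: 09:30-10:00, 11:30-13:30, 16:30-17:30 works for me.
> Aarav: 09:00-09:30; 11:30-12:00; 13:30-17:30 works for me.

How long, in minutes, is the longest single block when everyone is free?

0

Uma ∩ Tomás: 09:30-10:00, 11:00-11:30.
Uma ∩ Tomás ∩ Jamal: 09:30-10:00.
Uma ∩ Tomás ∩ Jamal ∩ Aarav: ∅.
There is no time when everyone is free.
No common window exists, so the longest block is 0 minutes.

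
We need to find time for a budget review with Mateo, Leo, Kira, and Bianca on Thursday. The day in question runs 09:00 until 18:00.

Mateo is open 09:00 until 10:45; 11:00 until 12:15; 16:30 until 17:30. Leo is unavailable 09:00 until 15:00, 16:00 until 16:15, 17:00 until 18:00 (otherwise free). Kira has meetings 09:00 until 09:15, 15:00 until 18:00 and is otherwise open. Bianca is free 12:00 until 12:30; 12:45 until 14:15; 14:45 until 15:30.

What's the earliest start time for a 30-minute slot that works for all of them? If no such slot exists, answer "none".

none

Mateo free: 09:00-10:45, 11:00-12:15, 16:30-17:30.
Leo free: 15:00-16:00, 16:15-17:00 (invert busy blocks within the working day).
Kira free: 09:15-15:00 (invert busy blocks within the working day).
Bianca free: 12:00-12:30, 12:45-14:15, 14:45-15:30.
Mateo ∩ Leo: 16:30-17:00.
Mateo ∩ Leo ∩ Kira: ∅.
Mateo ∩ Leo ∩ Kira ∩ Bianca: ∅.
There is no time when everyone is free.
No common window is at least 30 minutes long.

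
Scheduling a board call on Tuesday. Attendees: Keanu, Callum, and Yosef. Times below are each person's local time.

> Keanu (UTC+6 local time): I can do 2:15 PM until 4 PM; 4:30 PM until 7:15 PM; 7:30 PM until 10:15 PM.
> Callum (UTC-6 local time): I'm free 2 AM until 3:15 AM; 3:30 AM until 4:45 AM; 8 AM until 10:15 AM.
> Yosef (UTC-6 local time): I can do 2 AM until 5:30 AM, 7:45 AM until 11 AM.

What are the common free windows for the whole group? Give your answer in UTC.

Keanu in UTC: 08:15-10:00, 10:30-13:15, 13:30-16:15 (subtract 6h to convert from UTC+6).
Callum in UTC: 08:00-09:15, 09:30-10:45, 14:00-16:15 (add 6h to convert from UTC-6).
Yosef in UTC: 08:00-11:30, 13:45-17:00 (add 6h to convert from UTC-6).
Keanu ∩ Callum: 08:15-09:15, 09:30-10:00, 10:30-10:45, 14:00-16:15.
Keanu ∩ Callum ∩ Yosef: 08:15-09:15, 09:30-10:00, 10:30-10:45, 14:00-16:15.
Those are the intersection windows.

08:15-09:15, 09:30-10:00, 10:30-10:45, 14:00-16:15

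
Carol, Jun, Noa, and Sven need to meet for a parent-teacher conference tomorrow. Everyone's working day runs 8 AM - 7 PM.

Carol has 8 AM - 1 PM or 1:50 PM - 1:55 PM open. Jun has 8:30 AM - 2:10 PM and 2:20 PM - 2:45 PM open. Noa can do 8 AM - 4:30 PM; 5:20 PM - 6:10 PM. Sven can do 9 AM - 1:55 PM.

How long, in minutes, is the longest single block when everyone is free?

Carol ∩ Jun: 08:30-13:00, 13:50-13:55.
Carol ∩ Jun ∩ Noa: 08:30-13:00, 13:50-13:55.
Carol ∩ Jun ∩ Noa ∩ Sven: 09:00-13:00, 13:50-13:55.
So the common availability across everyone is 09:00-13:00, 13:50-13:55.
The longest is 09:00-13:00 at 240 minutes.

240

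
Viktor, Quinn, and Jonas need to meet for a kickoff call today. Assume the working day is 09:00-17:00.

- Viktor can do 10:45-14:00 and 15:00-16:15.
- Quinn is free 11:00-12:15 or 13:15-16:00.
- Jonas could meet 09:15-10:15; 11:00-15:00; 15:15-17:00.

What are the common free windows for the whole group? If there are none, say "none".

11:00-12:15, 13:15-14:00, 15:15-16:00

Viktor ∩ Quinn: 11:00-12:15, 13:15-14:00, 15:00-16:00.
Viktor ∩ Quinn ∩ Jonas: 11:00-12:15, 13:15-14:00, 15:15-16:00.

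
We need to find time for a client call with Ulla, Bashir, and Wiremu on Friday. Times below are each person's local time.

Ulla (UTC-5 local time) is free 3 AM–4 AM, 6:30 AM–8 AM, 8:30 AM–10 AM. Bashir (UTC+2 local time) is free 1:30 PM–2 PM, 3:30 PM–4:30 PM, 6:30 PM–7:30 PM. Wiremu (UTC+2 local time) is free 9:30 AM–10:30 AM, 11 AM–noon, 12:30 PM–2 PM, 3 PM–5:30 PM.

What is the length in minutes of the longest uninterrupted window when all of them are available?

60

Ulla in UTC: 08:00-09:00, 11:30-13:00, 13:30-15:00 (add 5h to convert from UTC-5).
Bashir in UTC: 11:30-12:00, 13:30-14:30, 16:30-17:30 (subtract 2h to convert from UTC+2).
Wiremu in UTC: 07:30-08:30, 09:00-10:00, 10:30-12:00, 13:00-15:30 (subtract 2h to convert from UTC+2).
Ulla ∩ Bashir: 11:30-12:00, 13:30-14:30.
Ulla ∩ Bashir ∩ Wiremu: 11:30-12:00, 13:30-14:30.
The longest is 13:30-14:30 at 60 minutes.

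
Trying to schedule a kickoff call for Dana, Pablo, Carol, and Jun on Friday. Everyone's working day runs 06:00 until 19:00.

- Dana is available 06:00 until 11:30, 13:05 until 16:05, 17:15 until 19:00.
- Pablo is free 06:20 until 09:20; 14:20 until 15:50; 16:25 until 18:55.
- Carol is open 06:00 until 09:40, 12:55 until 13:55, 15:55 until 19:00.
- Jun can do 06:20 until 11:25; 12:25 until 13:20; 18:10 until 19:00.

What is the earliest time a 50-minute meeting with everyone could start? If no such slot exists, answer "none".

06:20

Dana ∩ Pablo: 06:20-09:20, 14:20-15:50, 17:15-18:55.
Dana ∩ Pablo ∩ Carol: 06:20-09:20, 17:15-18:55.
Dana ∩ Pablo ∩ Carol ∩ Jun: 06:20-09:20, 18:10-18:55.
The first common window of at least 50 minutes is 06:20-09:20, so the earliest start is 06:20.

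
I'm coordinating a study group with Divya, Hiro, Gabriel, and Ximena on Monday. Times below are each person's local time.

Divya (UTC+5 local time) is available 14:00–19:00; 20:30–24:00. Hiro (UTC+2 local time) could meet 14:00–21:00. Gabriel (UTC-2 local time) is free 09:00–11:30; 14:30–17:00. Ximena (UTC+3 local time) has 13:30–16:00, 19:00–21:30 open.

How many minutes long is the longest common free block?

Divya in UTC: 09:00-14:00, 15:30-19:00 (subtract 5h to convert from UTC+5).
Hiro in UTC: 12:00-19:00 (subtract 2h to convert from UTC+2).
Gabriel in UTC: 11:00-13:30, 16:30-19:00 (add 2h to convert from UTC-2).
Ximena in UTC: 10:30-13:00, 16:00-18:30 (subtract 3h to convert from UTC+3).
Divya ∩ Hiro: 12:00-14:00, 15:30-19:00.
Divya ∩ Hiro ∩ Gabriel: 12:00-13:30, 16:30-19:00.
Divya ∩ Hiro ∩ Gabriel ∩ Ximena: 12:00-13:00, 16:30-18:30.
The longest is 16:30-18:30 at 120 minutes.

120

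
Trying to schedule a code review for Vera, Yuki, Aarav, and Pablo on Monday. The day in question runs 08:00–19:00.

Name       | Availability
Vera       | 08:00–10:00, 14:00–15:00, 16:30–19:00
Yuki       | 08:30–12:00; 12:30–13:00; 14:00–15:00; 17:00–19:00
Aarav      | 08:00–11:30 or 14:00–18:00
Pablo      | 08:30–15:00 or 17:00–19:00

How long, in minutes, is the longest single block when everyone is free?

90

Vera ∩ Yuki: 08:30-10:00, 14:00-15:00, 17:00-19:00.
Vera ∩ Yuki ∩ Aarav: 08:30-10:00, 14:00-15:00, 17:00-18:00.
Vera ∩ Yuki ∩ Aarav ∩ Pablo: 08:30-10:00, 14:00-15:00, 17:00-18:00.
The longest is 08:30-10:00 at 90 minutes.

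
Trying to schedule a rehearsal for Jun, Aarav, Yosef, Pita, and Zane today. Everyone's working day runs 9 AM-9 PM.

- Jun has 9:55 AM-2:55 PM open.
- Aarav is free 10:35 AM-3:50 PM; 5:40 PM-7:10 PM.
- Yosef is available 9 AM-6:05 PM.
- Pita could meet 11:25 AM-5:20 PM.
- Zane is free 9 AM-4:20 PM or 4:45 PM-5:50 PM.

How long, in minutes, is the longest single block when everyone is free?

210

Jun ∩ Aarav: 10:35-14:55.
Jun ∩ Aarav ∩ Yosef: 10:35-14:55.
Jun ∩ Aarav ∩ Yosef ∩ Pita: 11:25-14:55.
Jun ∩ Aarav ∩ Yosef ∩ Pita ∩ Zane: 11:25-14:55.
The longest is 11:25-14:55 at 210 minutes.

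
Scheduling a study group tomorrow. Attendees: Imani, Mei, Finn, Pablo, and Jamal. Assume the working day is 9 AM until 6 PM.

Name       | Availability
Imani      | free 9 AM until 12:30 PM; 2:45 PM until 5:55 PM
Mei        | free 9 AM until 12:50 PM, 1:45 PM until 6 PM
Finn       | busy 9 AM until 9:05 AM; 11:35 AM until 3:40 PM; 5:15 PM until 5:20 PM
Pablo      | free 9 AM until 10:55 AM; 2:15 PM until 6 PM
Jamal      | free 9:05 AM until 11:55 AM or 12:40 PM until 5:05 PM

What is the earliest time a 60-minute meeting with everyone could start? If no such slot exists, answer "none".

Imani free: 09:00-12:30, 14:45-17:55.
Mei free: 09:00-12:50, 13:45-18:00.
Finn free: 09:05-11:35, 15:40-17:15, 17:20-18:00 (invert busy blocks within the working day).
Pablo free: 09:00-10:55, 14:15-18:00.
Jamal free: 09:05-11:55, 12:40-17:05.
Imani ∩ Mei: 09:00-12:30, 14:45-17:55.
Imani ∩ Mei ∩ Finn: 09:05-11:35, 15:40-17:15, 17:20-17:55.
Imani ∩ Mei ∩ Finn ∩ Pablo: 09:05-10:55, 15:40-17:15, 17:20-17:55.
Imani ∩ Mei ∩ Finn ∩ Pablo ∩ Jamal: 09:05-10:55, 15:40-17:05.
So the common availability across everyone is 09:05-10:55, 15:40-17:05.
The first common window of at least 60 minutes is 09:05-10:55, so the earliest start is 09:05.

09:05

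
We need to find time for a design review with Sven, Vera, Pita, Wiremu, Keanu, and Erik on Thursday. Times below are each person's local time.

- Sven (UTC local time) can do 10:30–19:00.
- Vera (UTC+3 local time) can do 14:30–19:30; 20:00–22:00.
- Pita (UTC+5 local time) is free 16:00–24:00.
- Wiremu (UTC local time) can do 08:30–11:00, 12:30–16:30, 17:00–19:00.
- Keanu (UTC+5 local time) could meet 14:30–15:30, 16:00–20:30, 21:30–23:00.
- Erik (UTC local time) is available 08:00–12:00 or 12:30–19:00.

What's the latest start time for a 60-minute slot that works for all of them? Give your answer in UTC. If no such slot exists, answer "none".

17:00

Sven in UTC: 10:30-19:00.
Vera in UTC: 11:30-16:30, 17:00-19:00 (subtract 3h to convert from UTC+3).
Pita in UTC: 11:00-19:00 (subtract 5h to convert from UTC+5).
Wiremu in UTC: 08:30-11:00, 12:30-16:30, 17:00-19:00.
Keanu in UTC: 09:30-10:30, 11:00-15:30, 16:30-18:00 (subtract 5h to convert from UTC+5).
Erik in UTC: 08:00-12:00, 12:30-19:00.
Sven ∩ Vera: 11:30-16:30, 17:00-19:00.
Sven ∩ Vera ∩ Pita: 11:30-16:30, 17:00-19:00.
Sven ∩ Vera ∩ Pita ∩ Wiremu: 12:30-16:30, 17:00-19:00.
Sven ∩ Vera ∩ Pita ∩ Wiremu ∩ Keanu: 12:30-15:30, 17:00-18:00.
Sven ∩ Vera ∩ Pita ∩ Wiremu ∩ Keanu ∩ Erik: 12:30-15:30, 17:00-18:00.
So the common availability across everyone is 12:30-15:30, 17:00-18:00.
The last common window of at least 60 minutes is 17:00-18:00; a 60-minute meeting can start as late as 17:00 and still end by 18:00.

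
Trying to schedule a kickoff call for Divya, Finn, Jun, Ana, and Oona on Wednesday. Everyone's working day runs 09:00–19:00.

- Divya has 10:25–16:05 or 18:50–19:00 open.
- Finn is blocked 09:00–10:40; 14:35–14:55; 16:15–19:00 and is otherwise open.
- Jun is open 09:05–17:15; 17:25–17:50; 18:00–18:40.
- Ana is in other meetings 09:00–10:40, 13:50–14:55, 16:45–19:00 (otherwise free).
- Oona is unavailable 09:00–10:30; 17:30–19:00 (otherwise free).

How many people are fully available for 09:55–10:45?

1

Divya free: 10:25-16:05, 18:50-19:00.
Finn free: 10:40-14:35, 14:55-16:15 (invert busy blocks within the working day).
Jun free: 09:05-17:15, 17:25-17:50, 18:00-18:40.
Ana free: 10:40-13:50, 14:55-16:45 (invert busy blocks within the working day).
Oona free: 10:30-17:30 (invert busy blocks within the working day).
Jun can make the full 09:55-10:45 slot — that's 1.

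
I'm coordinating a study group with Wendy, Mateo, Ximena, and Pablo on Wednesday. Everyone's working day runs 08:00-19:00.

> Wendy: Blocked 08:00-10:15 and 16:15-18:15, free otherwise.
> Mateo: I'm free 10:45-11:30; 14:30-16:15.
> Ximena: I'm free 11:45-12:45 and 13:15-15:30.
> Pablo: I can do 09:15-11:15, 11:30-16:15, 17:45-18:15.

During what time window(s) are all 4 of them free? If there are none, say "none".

Wendy free: 10:15-16:15, 18:15-19:00 (invert busy blocks within the working day).
Mateo free: 10:45-11:30, 14:30-16:15.
Ximena free: 11:45-12:45, 13:15-15:30.
Pablo free: 09:15-11:15, 11:30-16:15, 17:45-18:15.
Wendy ∩ Mateo: 10:45-11:30, 14:30-16:15.
Wendy ∩ Mateo ∩ Ximena: 14:30-15:30.
Wendy ∩ Mateo ∩ Ximena ∩ Pablo: 14:30-15:30.

14:30-15:30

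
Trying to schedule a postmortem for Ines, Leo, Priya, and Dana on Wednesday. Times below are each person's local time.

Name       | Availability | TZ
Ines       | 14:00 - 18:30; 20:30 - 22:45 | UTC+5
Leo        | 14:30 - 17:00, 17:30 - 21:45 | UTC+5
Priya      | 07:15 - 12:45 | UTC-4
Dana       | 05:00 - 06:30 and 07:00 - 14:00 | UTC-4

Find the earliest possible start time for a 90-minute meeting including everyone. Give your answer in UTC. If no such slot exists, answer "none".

Ines in UTC: 09:00-13:30, 15:30-17:45 (subtract 5h to convert from UTC+5).
Leo in UTC: 09:30-12:00, 12:30-16:45 (subtract 5h to convert from UTC+5).
Priya in UTC: 11:15-16:45 (add 4h to convert from UTC-4).
Dana in UTC: 09:00-10:30, 11:00-18:00 (add 4h to convert from UTC-4).
Ines ∩ Leo: 09:30-12:00, 12:30-13:30, 15:30-16:45.
Ines ∩ Leo ∩ Priya: 11:15-12:00, 12:30-13:30, 15:30-16:45.
Ines ∩ Leo ∩ Priya ∩ Dana: 11:15-12:00, 12:30-13:30, 15:30-16:45.
No common window is at least 90 minutes long.

none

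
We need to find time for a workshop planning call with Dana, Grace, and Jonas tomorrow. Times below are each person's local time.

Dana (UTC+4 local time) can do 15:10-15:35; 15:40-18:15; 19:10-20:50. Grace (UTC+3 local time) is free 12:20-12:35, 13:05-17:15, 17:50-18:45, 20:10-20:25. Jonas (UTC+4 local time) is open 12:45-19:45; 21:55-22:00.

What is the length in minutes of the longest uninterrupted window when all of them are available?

Dana in UTC: 11:10-11:35, 11:40-14:15, 15:10-16:50 (subtract 4h to convert from UTC+4).
Grace in UTC: 09:20-09:35, 10:05-14:15, 14:50-15:45, 17:10-17:25 (subtract 3h to convert from UTC+3).
Jonas in UTC: 08:45-15:45, 17:55-18:00 (subtract 4h to convert from UTC+4).
Dana ∩ Grace: 11:10-11:35, 11:40-14:15, 15:10-15:45.
Dana ∩ Grace ∩ Jonas: 11:10-11:35, 11:40-14:15, 15:10-15:45.
So the common availability across everyone is 11:10-11:35, 11:40-14:15, 15:10-15:45.
The longest is 11:40-14:15 at 155 minutes.

155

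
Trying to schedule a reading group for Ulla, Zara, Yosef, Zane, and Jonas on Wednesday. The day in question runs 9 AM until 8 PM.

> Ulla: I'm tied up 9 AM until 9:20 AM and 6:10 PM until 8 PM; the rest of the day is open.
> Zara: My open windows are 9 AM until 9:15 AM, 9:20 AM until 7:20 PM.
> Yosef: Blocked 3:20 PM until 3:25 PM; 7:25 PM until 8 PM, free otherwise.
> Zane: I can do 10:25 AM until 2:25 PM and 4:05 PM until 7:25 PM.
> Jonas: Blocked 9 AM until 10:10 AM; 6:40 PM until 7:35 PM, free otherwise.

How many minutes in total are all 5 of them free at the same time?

365

Ulla free: 09:20-18:10 (invert busy blocks within the working day).
Zara free: 09:00-09:15, 09:20-19:20.
Yosef free: 09:00-15:20, 15:25-19:25 (invert busy blocks within the working day).
Zane free: 10:25-14:25, 16:05-19:25.
Jonas free: 10:10-18:40, 19:35-20:00 (invert busy blocks within the working day).
Ulla ∩ Zara: 09:20-18:10.
Ulla ∩ Zara ∩ Yosef: 09:20-15:20, 15:25-18:10.
Ulla ∩ Zara ∩ Yosef ∩ Zane: 10:25-14:25, 16:05-18:10.
Ulla ∩ Zara ∩ Yosef ∩ Zane ∩ Jonas: 10:25-14:25, 16:05-18:10.
Summing the common windows: 240 + 125 = 365 minutes.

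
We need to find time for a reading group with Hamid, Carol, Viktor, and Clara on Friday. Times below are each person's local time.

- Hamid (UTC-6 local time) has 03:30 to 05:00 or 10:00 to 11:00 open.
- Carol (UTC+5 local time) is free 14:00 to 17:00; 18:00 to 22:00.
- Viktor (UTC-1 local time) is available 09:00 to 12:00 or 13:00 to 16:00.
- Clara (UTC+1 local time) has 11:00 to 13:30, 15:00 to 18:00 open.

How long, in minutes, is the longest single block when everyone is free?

Hamid in UTC: 09:30-11:00, 16:00-17:00 (add 6h to convert from UTC-6).
Carol in UTC: 09:00-12:00, 13:00-17:00 (subtract 5h to convert from UTC+5).
Viktor in UTC: 10:00-13:00, 14:00-17:00 (add 1h to convert from UTC-1).
Clara in UTC: 10:00-12:30, 14:00-17:00 (subtract 1h to convert from UTC+1).
Hamid ∩ Carol: 09:30-11:00, 16:00-17:00.
Hamid ∩ Carol ∩ Viktor: 10:00-11:00, 16:00-17:00.
Hamid ∩ Carol ∩ Viktor ∩ Clara: 10:00-11:00, 16:00-17:00.
Those are the intersection windows.
The longest is 10:00-11:00 at 60 minutes.

60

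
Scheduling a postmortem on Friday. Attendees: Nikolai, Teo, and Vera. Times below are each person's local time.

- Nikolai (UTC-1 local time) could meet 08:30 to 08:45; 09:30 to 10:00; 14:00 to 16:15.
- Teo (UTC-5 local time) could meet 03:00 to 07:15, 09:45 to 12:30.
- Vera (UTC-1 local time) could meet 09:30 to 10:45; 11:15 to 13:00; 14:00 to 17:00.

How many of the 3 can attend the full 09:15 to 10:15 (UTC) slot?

Nikolai in UTC: 09:30-09:45, 10:30-11:00, 15:00-17:15 (add 1h to convert from UTC-1).
Teo in UTC: 08:00-12:15, 14:45-17:30 (add 5h to convert from UTC-5).
Vera in UTC: 10:30-11:45, 12:15-14:00, 15:00-18:00 (add 1h to convert from UTC-1).
Teo can make the full 09:15-10:15 slot — that's 1.

1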